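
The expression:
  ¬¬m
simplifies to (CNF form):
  m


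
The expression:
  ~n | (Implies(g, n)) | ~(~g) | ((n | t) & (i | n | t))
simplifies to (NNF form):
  True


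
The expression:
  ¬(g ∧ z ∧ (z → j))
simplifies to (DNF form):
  ¬g ∨ ¬j ∨ ¬z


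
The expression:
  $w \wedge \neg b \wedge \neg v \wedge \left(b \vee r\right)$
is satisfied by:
  {r: True, w: True, b: False, v: False}


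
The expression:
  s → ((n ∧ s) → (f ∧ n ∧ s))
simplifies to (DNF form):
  f ∨ ¬n ∨ ¬s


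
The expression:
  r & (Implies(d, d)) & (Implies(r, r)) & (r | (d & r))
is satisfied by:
  {r: True}


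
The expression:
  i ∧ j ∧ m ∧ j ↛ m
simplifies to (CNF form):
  False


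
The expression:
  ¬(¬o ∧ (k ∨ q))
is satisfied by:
  {o: True, k: False, q: False}
  {o: True, q: True, k: False}
  {o: True, k: True, q: False}
  {o: True, q: True, k: True}
  {q: False, k: False, o: False}


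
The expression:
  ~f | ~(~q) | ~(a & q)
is always true.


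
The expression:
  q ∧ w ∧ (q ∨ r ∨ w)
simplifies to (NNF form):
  q ∧ w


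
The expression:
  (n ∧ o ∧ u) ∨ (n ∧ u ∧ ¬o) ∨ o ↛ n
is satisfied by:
  {u: True, o: True, n: False}
  {o: True, n: False, u: False}
  {n: True, u: True, o: True}
  {n: True, u: True, o: False}


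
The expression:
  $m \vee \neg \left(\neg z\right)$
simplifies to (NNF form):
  $m \vee z$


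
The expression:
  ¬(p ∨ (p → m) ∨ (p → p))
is never true.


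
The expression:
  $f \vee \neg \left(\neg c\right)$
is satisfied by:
  {c: True, f: True}
  {c: True, f: False}
  {f: True, c: False}


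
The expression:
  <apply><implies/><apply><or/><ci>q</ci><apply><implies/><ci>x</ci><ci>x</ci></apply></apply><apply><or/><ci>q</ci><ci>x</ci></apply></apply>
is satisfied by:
  {x: True, q: True}
  {x: True, q: False}
  {q: True, x: False}


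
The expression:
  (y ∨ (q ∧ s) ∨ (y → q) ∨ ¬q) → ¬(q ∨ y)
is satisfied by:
  {q: False, y: False}


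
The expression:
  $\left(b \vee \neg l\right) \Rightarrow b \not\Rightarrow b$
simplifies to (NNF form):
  $l \wedge \neg b$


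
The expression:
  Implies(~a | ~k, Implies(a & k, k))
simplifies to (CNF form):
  True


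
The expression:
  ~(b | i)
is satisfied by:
  {i: False, b: False}


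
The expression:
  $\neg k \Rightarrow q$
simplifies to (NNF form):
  $k \vee q$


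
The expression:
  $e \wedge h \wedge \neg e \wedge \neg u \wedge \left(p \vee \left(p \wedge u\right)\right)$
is never true.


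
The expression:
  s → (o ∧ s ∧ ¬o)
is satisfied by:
  {s: False}


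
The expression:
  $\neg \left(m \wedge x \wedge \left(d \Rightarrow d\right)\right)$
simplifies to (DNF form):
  $\neg m \vee \neg x$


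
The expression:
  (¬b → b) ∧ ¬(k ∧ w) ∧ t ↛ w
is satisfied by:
  {t: True, b: True, w: False}


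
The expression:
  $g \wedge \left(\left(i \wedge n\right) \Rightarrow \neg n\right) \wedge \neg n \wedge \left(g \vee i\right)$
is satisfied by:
  {g: True, n: False}


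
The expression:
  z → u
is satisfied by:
  {u: True, z: False}
  {z: False, u: False}
  {z: True, u: True}


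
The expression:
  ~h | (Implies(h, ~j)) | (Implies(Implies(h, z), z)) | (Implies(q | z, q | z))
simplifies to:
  True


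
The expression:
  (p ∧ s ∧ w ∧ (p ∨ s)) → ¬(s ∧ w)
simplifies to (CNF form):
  ¬p ∨ ¬s ∨ ¬w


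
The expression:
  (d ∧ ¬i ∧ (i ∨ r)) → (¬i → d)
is always true.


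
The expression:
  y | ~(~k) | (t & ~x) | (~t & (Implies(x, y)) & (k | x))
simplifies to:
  k | y | (t & ~x)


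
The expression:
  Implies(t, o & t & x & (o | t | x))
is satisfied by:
  {x: True, o: True, t: False}
  {x: True, o: False, t: False}
  {o: True, x: False, t: False}
  {x: False, o: False, t: False}
  {x: True, t: True, o: True}


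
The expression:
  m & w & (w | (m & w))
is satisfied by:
  {m: True, w: True}


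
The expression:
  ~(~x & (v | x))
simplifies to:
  x | ~v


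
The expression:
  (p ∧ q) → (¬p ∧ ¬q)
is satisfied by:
  {p: False, q: False}
  {q: True, p: False}
  {p: True, q: False}


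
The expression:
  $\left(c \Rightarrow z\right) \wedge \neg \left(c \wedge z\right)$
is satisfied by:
  {c: False}


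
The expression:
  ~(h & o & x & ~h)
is always true.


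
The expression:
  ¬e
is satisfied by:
  {e: False}


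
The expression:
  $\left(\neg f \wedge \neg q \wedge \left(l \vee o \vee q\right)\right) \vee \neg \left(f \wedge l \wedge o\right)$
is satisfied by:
  {l: False, o: False, f: False}
  {f: True, l: False, o: False}
  {o: True, l: False, f: False}
  {f: True, o: True, l: False}
  {l: True, f: False, o: False}
  {f: True, l: True, o: False}
  {o: True, l: True, f: False}


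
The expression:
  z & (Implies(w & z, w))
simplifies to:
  z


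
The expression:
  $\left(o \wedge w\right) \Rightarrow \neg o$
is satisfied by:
  {w: False, o: False}
  {o: True, w: False}
  {w: True, o: False}


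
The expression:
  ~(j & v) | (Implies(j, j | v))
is always true.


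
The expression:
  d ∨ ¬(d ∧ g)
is always true.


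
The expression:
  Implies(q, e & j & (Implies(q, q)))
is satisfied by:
  {e: True, j: True, q: False}
  {e: True, j: False, q: False}
  {j: True, e: False, q: False}
  {e: False, j: False, q: False}
  {q: True, e: True, j: True}


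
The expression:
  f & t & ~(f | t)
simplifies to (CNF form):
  False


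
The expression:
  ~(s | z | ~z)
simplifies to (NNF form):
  False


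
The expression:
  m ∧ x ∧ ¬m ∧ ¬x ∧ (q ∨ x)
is never true.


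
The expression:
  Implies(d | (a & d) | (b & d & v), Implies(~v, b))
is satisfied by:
  {b: True, v: True, d: False}
  {b: True, v: False, d: False}
  {v: True, b: False, d: False}
  {b: False, v: False, d: False}
  {b: True, d: True, v: True}
  {b: True, d: True, v: False}
  {d: True, v: True, b: False}


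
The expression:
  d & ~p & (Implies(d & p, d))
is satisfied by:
  {d: True, p: False}


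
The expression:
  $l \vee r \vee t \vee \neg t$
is always true.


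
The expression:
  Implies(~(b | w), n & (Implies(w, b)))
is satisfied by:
  {n: True, b: True, w: True}
  {n: True, b: True, w: False}
  {n: True, w: True, b: False}
  {n: True, w: False, b: False}
  {b: True, w: True, n: False}
  {b: True, w: False, n: False}
  {w: True, b: False, n: False}


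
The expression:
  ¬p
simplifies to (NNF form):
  ¬p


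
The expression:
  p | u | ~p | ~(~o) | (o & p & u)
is always true.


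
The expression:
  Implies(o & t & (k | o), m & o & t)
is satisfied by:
  {m: True, o: False, t: False}
  {o: False, t: False, m: False}
  {m: True, t: True, o: False}
  {t: True, o: False, m: False}
  {m: True, o: True, t: False}
  {o: True, m: False, t: False}
  {m: True, t: True, o: True}


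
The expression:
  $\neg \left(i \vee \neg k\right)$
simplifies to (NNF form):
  $k \wedge \neg i$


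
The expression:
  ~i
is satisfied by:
  {i: False}


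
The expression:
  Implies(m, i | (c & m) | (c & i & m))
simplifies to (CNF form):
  c | i | ~m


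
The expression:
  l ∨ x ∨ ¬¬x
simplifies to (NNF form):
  l ∨ x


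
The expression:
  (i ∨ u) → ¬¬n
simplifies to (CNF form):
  (n ∨ ¬i) ∧ (n ∨ ¬u)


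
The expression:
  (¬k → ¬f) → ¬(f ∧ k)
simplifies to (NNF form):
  ¬f ∨ ¬k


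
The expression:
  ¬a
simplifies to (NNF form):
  ¬a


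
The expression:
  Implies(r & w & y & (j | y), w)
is always true.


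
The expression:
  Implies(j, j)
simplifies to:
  True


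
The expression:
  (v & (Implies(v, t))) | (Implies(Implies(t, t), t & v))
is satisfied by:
  {t: True, v: True}


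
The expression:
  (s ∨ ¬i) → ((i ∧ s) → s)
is always true.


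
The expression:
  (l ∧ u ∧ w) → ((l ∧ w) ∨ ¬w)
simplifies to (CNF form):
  True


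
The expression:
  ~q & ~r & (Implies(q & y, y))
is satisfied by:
  {q: False, r: False}


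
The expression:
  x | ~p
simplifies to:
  x | ~p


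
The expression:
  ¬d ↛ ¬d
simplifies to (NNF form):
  False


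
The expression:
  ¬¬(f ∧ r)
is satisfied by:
  {r: True, f: True}


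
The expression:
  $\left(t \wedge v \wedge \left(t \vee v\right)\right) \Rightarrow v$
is always true.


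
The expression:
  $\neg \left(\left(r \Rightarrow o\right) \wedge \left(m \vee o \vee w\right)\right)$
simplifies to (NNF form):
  $\neg o \wedge \left(r \vee \neg m\right) \wedge \left(r \vee \neg w\right)$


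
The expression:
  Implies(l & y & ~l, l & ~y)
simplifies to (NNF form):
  True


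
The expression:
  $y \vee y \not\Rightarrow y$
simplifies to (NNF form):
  $y$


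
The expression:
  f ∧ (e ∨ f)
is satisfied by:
  {f: True}


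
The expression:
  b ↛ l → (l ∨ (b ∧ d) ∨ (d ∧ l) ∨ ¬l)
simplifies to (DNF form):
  True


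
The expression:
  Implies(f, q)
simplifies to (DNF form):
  q | ~f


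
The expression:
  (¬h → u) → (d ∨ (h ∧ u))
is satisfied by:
  {d: True, u: False, h: False}
  {d: True, h: True, u: False}
  {d: True, u: True, h: False}
  {d: True, h: True, u: True}
  {h: False, u: False, d: False}
  {h: True, u: True, d: False}


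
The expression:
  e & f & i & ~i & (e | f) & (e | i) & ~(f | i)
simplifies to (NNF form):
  False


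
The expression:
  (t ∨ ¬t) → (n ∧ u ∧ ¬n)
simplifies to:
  False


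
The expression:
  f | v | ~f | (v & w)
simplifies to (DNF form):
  True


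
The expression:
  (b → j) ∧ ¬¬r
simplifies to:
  r ∧ (j ∨ ¬b)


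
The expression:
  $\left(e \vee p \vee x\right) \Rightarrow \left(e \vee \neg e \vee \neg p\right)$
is always true.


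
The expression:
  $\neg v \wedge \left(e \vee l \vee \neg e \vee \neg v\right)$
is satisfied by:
  {v: False}


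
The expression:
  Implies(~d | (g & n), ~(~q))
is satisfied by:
  {d: True, q: True, g: False, n: False}
  {n: True, d: True, q: True, g: False}
  {d: True, q: True, g: True, n: False}
  {n: True, d: True, q: True, g: True}
  {q: True, n: False, g: False, d: False}
  {q: True, n: True, g: False, d: False}
  {q: True, g: True, n: False, d: False}
  {n: True, q: True, g: True, d: False}
  {d: True, n: False, g: False, q: False}
  {n: True, d: True, g: False, q: False}
  {d: True, g: True, n: False, q: False}


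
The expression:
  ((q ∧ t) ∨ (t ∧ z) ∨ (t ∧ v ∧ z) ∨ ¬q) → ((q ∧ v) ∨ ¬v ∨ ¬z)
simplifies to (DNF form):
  q ∨ ¬v ∨ ¬z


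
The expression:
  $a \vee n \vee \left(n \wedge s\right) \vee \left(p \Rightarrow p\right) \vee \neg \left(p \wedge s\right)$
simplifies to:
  $\text{True}$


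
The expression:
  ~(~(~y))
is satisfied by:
  {y: False}


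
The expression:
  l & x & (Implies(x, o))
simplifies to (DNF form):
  l & o & x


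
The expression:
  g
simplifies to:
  g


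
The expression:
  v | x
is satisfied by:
  {x: True, v: True}
  {x: True, v: False}
  {v: True, x: False}


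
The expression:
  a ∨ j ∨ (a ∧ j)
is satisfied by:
  {a: True, j: True}
  {a: True, j: False}
  {j: True, a: False}


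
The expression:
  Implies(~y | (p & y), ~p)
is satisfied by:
  {p: False}


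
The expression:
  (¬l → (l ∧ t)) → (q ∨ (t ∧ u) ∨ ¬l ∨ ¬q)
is always true.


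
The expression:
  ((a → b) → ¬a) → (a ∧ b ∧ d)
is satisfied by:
  {a: True, b: True}


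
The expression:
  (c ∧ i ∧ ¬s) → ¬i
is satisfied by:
  {s: True, c: False, i: False}
  {c: False, i: False, s: False}
  {s: True, i: True, c: False}
  {i: True, c: False, s: False}
  {s: True, c: True, i: False}
  {c: True, s: False, i: False}
  {s: True, i: True, c: True}


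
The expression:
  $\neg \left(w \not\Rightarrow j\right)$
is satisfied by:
  {j: True, w: False}
  {w: False, j: False}
  {w: True, j: True}


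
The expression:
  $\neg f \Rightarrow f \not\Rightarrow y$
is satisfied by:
  {f: True}


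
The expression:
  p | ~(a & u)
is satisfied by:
  {p: True, u: False, a: False}
  {u: False, a: False, p: False}
  {a: True, p: True, u: False}
  {a: True, u: False, p: False}
  {p: True, u: True, a: False}
  {u: True, p: False, a: False}
  {a: True, u: True, p: True}


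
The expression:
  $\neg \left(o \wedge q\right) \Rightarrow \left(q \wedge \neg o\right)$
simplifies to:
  $q$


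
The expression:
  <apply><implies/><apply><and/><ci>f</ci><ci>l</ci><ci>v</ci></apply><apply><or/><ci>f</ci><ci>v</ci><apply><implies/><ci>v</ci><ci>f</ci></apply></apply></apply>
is always true.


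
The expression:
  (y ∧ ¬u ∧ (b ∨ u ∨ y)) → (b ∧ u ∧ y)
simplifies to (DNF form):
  u ∨ ¬y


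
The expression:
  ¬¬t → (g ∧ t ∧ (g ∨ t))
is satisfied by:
  {g: True, t: False}
  {t: False, g: False}
  {t: True, g: True}


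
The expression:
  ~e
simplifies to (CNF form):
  ~e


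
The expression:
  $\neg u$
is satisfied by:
  {u: False}


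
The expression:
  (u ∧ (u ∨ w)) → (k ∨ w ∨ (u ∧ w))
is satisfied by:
  {k: True, w: True, u: False}
  {k: True, u: False, w: False}
  {w: True, u: False, k: False}
  {w: False, u: False, k: False}
  {k: True, w: True, u: True}
  {k: True, u: True, w: False}
  {w: True, u: True, k: False}


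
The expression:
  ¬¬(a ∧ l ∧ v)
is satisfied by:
  {a: True, v: True, l: True}


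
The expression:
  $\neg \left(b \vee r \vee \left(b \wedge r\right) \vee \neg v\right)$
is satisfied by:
  {v: True, r: False, b: False}


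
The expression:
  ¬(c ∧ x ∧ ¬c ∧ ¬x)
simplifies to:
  True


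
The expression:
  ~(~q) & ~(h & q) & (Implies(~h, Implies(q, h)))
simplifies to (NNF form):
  False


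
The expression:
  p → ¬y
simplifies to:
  ¬p ∨ ¬y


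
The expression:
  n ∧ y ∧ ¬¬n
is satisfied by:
  {y: True, n: True}


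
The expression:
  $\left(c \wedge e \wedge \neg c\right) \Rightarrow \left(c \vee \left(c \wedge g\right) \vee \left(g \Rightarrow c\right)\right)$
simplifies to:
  $\text{True}$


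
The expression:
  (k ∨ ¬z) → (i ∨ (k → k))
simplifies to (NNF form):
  True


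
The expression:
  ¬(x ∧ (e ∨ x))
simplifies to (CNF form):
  ¬x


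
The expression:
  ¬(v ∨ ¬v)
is never true.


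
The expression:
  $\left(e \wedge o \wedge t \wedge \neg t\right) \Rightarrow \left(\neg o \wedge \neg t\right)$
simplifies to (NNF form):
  $\text{True}$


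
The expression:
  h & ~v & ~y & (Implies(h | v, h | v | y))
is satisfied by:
  {h: True, v: False, y: False}


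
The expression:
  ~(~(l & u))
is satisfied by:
  {u: True, l: True}


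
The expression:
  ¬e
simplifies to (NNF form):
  ¬e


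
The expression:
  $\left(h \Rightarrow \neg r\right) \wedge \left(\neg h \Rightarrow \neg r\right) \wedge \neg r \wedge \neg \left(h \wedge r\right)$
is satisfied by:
  {r: False}


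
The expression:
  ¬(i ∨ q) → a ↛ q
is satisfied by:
  {i: True, a: True, q: True}
  {i: True, a: True, q: False}
  {i: True, q: True, a: False}
  {i: True, q: False, a: False}
  {a: True, q: True, i: False}
  {a: True, q: False, i: False}
  {q: True, a: False, i: False}


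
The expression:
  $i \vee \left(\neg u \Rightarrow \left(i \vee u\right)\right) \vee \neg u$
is always true.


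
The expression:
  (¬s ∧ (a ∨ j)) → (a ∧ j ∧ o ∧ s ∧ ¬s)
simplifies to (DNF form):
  s ∨ (¬a ∧ ¬j)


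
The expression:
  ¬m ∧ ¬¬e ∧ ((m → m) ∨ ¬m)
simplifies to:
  e ∧ ¬m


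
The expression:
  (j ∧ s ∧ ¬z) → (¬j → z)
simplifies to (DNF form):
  True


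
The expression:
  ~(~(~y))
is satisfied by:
  {y: False}


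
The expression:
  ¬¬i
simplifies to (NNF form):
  i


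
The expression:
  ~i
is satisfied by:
  {i: False}


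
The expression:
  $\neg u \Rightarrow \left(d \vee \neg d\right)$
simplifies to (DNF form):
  $\text{True}$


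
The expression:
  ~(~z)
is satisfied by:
  {z: True}


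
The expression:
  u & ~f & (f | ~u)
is never true.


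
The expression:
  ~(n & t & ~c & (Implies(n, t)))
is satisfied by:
  {c: True, t: False, n: False}
  {t: False, n: False, c: False}
  {c: True, n: True, t: False}
  {n: True, t: False, c: False}
  {c: True, t: True, n: False}
  {t: True, c: False, n: False}
  {c: True, n: True, t: True}


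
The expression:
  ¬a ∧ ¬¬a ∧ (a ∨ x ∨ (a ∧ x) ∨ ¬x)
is never true.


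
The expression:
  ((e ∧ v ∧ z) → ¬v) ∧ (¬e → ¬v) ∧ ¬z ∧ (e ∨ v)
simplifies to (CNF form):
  e ∧ ¬z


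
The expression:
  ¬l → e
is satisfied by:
  {l: True, e: True}
  {l: True, e: False}
  {e: True, l: False}


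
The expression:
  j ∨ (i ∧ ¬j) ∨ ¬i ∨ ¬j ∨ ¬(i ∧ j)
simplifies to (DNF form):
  True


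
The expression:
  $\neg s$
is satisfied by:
  {s: False}


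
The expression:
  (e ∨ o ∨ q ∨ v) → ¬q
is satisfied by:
  {q: False}


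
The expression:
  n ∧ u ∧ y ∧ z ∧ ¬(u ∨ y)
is never true.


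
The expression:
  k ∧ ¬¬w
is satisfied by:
  {w: True, k: True}


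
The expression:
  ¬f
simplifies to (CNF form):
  ¬f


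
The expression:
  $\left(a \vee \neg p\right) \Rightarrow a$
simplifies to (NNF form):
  $a \vee p$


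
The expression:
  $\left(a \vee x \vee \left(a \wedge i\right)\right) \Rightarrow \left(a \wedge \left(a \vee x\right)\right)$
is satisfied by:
  {a: True, x: False}
  {x: False, a: False}
  {x: True, a: True}


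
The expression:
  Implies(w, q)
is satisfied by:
  {q: True, w: False}
  {w: False, q: False}
  {w: True, q: True}


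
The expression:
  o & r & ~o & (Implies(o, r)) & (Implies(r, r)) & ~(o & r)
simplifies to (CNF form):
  False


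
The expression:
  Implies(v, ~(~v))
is always true.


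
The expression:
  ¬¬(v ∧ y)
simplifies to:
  v ∧ y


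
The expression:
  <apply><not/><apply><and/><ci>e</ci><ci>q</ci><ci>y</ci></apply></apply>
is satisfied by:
  {e: False, q: False, y: False}
  {y: True, e: False, q: False}
  {q: True, e: False, y: False}
  {y: True, q: True, e: False}
  {e: True, y: False, q: False}
  {y: True, e: True, q: False}
  {q: True, e: True, y: False}


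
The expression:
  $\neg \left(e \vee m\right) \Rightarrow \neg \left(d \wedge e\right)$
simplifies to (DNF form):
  $\text{True}$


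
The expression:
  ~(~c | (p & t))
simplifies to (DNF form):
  (c & ~p) | (c & ~t)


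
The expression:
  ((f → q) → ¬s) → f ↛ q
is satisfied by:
  {s: True, f: True, q: False}
  {s: True, f: False, q: False}
  {q: True, s: True, f: True}
  {q: True, s: True, f: False}
  {f: True, q: False, s: False}


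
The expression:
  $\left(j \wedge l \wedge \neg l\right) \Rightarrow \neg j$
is always true.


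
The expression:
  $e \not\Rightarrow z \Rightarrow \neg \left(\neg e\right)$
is always true.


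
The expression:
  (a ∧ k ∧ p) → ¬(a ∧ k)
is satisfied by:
  {p: False, k: False, a: False}
  {a: True, p: False, k: False}
  {k: True, p: False, a: False}
  {a: True, k: True, p: False}
  {p: True, a: False, k: False}
  {a: True, p: True, k: False}
  {k: True, p: True, a: False}


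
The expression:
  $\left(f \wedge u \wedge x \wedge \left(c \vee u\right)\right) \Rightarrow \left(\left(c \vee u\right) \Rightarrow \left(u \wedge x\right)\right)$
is always true.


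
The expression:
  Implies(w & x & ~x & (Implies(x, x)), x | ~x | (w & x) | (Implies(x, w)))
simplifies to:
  True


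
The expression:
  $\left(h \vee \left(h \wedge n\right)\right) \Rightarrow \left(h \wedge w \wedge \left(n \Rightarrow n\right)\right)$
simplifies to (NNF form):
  $w \vee \neg h$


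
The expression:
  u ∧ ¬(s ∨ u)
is never true.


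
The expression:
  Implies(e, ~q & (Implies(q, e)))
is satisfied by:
  {e: False, q: False}
  {q: True, e: False}
  {e: True, q: False}


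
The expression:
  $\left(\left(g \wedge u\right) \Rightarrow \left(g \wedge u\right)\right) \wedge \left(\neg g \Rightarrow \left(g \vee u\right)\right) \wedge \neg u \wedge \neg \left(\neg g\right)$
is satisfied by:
  {g: True, u: False}


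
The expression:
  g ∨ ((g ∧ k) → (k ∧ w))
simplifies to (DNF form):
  True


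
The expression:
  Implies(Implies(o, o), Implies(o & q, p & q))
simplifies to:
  p | ~o | ~q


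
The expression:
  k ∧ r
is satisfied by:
  {r: True, k: True}


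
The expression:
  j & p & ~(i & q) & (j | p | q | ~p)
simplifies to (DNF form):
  (j & p & ~i) | (j & p & ~q)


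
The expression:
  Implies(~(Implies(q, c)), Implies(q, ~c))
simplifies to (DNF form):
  True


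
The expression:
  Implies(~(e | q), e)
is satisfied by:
  {q: True, e: True}
  {q: True, e: False}
  {e: True, q: False}


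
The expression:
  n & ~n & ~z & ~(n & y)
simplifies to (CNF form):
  False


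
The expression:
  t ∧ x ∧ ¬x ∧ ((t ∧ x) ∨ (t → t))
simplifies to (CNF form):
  False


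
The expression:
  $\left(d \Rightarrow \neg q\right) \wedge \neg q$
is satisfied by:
  {q: False}


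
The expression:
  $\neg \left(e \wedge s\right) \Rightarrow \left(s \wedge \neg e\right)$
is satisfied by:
  {s: True}


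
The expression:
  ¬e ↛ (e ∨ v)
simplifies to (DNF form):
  ¬e ∧ ¬v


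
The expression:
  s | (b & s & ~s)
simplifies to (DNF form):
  s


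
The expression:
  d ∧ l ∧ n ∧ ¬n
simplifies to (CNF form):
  False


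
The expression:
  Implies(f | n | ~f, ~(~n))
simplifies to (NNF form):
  n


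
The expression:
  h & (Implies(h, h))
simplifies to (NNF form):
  h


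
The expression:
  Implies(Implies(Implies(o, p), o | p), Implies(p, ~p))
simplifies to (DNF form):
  ~p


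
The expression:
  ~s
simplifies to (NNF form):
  ~s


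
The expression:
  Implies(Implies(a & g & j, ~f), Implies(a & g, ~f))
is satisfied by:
  {j: True, a: False, g: False, f: False}
  {j: False, a: False, g: False, f: False}
  {f: True, j: True, a: False, g: False}
  {f: True, j: False, a: False, g: False}
  {g: True, j: True, a: False, f: False}
  {g: True, j: False, a: False, f: False}
  {f: True, g: True, j: True, a: False}
  {f: True, g: True, j: False, a: False}
  {a: True, j: True, f: False, g: False}
  {a: True, j: False, f: False, g: False}
  {f: True, a: True, j: True, g: False}
  {f: True, a: True, j: False, g: False}
  {g: True, a: True, j: True, f: False}
  {g: True, a: True, j: False, f: False}
  {g: True, a: True, f: True, j: True}


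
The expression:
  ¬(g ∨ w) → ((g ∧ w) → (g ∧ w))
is always true.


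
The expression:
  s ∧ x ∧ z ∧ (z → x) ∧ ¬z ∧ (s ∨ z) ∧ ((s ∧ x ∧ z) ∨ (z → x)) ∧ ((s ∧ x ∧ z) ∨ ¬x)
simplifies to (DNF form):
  False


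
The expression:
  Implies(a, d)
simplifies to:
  d | ~a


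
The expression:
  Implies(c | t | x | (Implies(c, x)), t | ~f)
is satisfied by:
  {t: True, f: False}
  {f: False, t: False}
  {f: True, t: True}


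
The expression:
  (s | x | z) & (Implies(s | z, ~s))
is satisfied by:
  {x: True, z: True, s: False}
  {x: True, z: False, s: False}
  {z: True, x: False, s: False}


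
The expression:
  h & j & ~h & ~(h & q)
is never true.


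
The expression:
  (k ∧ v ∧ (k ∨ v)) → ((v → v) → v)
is always true.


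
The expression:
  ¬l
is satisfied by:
  {l: False}


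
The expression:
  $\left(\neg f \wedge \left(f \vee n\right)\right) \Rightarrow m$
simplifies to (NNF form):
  $f \vee m \vee \neg n$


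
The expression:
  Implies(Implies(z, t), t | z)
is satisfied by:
  {t: True, z: True}
  {t: True, z: False}
  {z: True, t: False}


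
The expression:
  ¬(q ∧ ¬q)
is always true.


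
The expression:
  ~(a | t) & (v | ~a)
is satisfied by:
  {t: False, a: False}


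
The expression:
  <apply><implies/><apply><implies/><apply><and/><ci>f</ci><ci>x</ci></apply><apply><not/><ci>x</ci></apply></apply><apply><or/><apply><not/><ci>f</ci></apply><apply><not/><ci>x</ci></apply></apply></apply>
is always true.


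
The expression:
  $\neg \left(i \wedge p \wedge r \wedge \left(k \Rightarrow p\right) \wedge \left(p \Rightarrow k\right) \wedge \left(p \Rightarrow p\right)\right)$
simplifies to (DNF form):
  $\neg i \vee \neg k \vee \neg p \vee \neg r$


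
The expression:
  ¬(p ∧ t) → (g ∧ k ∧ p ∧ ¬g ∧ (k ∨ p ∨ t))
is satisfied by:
  {t: True, p: True}


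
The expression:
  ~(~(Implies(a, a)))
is always true.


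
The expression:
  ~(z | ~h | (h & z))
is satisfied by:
  {h: True, z: False}


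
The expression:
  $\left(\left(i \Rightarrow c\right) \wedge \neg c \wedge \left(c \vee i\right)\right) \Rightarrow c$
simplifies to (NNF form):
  $\text{True}$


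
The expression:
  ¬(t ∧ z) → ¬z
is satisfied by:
  {t: True, z: False}
  {z: False, t: False}
  {z: True, t: True}


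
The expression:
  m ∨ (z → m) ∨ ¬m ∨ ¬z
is always true.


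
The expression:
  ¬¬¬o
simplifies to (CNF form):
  ¬o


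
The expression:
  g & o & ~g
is never true.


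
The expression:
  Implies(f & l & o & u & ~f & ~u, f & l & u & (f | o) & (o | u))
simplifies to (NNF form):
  True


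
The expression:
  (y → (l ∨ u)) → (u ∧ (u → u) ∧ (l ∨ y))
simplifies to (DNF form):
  (l ∧ u) ∨ (y ∧ ¬l)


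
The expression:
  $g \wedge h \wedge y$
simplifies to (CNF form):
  $g \wedge h \wedge y$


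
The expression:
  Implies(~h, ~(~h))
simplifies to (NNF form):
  h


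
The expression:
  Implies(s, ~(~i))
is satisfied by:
  {i: True, s: False}
  {s: False, i: False}
  {s: True, i: True}


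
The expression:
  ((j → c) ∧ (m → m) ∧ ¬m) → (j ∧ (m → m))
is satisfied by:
  {m: True, j: True}
  {m: True, j: False}
  {j: True, m: False}


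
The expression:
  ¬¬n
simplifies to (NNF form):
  n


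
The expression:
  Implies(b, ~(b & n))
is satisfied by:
  {n: False, b: False}
  {b: True, n: False}
  {n: True, b: False}


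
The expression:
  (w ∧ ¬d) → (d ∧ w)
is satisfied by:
  {d: True, w: False}
  {w: False, d: False}
  {w: True, d: True}


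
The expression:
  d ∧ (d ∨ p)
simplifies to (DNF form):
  d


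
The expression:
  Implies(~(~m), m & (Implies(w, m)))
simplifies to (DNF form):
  True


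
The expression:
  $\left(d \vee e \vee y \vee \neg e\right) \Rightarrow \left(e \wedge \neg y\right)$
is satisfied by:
  {e: True, y: False}


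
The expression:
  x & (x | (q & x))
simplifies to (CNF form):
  x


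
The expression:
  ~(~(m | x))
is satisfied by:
  {x: True, m: True}
  {x: True, m: False}
  {m: True, x: False}


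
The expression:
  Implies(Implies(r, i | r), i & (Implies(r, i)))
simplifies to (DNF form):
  i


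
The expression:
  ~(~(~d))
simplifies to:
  ~d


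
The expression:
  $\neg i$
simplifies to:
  $\neg i$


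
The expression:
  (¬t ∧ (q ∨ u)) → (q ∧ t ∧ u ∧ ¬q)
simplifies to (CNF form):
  (t ∨ ¬q) ∧ (t ∨ ¬u)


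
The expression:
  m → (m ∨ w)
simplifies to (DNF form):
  True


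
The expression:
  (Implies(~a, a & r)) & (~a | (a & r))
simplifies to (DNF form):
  a & r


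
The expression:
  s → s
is always true.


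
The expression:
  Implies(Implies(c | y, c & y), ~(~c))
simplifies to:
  c | y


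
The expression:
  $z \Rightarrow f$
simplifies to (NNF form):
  $f \vee \neg z$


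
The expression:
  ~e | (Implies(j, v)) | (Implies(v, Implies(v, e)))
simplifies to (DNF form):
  True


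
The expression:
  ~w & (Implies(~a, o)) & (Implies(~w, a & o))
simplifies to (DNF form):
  a & o & ~w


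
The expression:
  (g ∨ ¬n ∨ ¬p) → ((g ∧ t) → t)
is always true.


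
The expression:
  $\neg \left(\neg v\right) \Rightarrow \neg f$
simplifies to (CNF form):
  $\neg f \vee \neg v$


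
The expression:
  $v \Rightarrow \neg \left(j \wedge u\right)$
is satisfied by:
  {u: False, v: False, j: False}
  {j: True, u: False, v: False}
  {v: True, u: False, j: False}
  {j: True, v: True, u: False}
  {u: True, j: False, v: False}
  {j: True, u: True, v: False}
  {v: True, u: True, j: False}


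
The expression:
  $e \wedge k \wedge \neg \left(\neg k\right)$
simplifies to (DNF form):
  $e \wedge k$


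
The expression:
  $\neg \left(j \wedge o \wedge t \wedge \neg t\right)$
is always true.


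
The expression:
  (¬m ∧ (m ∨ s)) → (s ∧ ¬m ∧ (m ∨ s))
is always true.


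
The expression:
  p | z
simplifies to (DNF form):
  p | z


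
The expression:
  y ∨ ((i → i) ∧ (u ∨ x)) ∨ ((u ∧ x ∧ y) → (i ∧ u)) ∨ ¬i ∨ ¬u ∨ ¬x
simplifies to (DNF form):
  True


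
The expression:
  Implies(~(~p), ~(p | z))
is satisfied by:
  {p: False}


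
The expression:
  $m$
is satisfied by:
  {m: True}


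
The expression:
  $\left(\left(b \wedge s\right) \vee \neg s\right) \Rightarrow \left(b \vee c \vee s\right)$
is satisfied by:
  {b: True, c: True, s: True}
  {b: True, c: True, s: False}
  {b: True, s: True, c: False}
  {b: True, s: False, c: False}
  {c: True, s: True, b: False}
  {c: True, s: False, b: False}
  {s: True, c: False, b: False}


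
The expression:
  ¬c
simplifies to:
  ¬c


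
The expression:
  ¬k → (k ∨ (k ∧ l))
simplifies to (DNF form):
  k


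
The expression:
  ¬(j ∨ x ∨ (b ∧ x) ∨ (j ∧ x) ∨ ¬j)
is never true.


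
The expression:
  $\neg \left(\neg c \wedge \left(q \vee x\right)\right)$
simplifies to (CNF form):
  $\left(c \vee \neg q\right) \wedge \left(c \vee \neg x\right)$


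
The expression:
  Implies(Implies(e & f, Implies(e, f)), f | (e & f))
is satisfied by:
  {f: True}


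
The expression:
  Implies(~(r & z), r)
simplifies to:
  r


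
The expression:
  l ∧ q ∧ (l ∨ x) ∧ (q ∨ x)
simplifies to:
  l ∧ q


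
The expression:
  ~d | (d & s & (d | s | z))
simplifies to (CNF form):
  s | ~d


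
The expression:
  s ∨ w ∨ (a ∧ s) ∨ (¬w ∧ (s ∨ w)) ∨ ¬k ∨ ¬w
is always true.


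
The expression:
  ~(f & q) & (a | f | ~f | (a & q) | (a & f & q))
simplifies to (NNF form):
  ~f | ~q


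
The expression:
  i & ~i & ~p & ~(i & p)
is never true.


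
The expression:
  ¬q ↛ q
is always true.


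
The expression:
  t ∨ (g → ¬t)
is always true.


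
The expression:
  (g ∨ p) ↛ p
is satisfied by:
  {g: True, p: False}


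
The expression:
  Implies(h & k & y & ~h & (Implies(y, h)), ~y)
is always true.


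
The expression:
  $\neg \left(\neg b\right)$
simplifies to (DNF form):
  $b$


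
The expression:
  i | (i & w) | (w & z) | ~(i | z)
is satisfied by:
  {i: True, w: True, z: False}
  {i: True, w: False, z: False}
  {w: True, i: False, z: False}
  {i: False, w: False, z: False}
  {i: True, z: True, w: True}
  {i: True, z: True, w: False}
  {z: True, w: True, i: False}


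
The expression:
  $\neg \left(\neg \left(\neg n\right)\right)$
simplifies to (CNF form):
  $\neg n$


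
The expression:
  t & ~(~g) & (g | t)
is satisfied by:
  {t: True, g: True}


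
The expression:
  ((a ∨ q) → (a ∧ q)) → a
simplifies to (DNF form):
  a ∨ q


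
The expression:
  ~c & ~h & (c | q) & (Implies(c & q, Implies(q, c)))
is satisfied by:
  {q: True, h: False, c: False}


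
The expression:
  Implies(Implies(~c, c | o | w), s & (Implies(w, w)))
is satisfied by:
  {s: True, w: False, o: False, c: False}
  {s: True, c: True, w: False, o: False}
  {s: True, o: True, w: False, c: False}
  {s: True, c: True, o: True, w: False}
  {s: True, w: True, o: False, c: False}
  {s: True, c: True, w: True, o: False}
  {s: True, o: True, w: True, c: False}
  {s: True, c: True, o: True, w: True}
  {c: False, w: False, o: False, s: False}


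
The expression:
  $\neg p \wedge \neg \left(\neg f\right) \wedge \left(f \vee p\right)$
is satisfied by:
  {f: True, p: False}


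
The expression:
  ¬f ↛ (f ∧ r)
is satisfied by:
  {f: False}


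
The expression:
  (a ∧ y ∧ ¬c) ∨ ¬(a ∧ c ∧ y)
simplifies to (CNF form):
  ¬a ∨ ¬c ∨ ¬y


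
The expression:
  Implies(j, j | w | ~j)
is always true.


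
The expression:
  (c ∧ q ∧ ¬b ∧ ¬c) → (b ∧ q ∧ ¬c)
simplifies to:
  True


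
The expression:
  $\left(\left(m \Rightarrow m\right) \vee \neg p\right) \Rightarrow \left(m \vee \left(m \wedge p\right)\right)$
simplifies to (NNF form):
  $m$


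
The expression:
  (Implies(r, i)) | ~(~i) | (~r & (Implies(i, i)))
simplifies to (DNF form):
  i | ~r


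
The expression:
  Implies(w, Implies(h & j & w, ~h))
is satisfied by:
  {w: False, h: False, j: False}
  {j: True, w: False, h: False}
  {h: True, w: False, j: False}
  {j: True, h: True, w: False}
  {w: True, j: False, h: False}
  {j: True, w: True, h: False}
  {h: True, w: True, j: False}


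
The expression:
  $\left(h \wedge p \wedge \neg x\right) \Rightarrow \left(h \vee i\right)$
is always true.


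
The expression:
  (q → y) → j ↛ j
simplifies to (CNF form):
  q ∧ ¬y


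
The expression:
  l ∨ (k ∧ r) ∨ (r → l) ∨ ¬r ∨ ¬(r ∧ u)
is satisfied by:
  {k: True, l: True, u: False, r: False}
  {k: True, u: False, l: False, r: False}
  {l: True, k: False, u: False, r: False}
  {k: False, u: False, l: False, r: False}
  {r: True, k: True, l: True, u: False}
  {r: True, k: True, u: False, l: False}
  {r: True, l: True, k: False, u: False}
  {r: True, k: False, u: False, l: False}
  {k: True, u: True, l: True, r: False}
  {k: True, u: True, r: False, l: False}
  {u: True, l: True, r: False, k: False}
  {u: True, r: False, l: False, k: False}
  {k: True, u: True, r: True, l: True}
  {k: True, u: True, r: True, l: False}
  {u: True, r: True, l: True, k: False}


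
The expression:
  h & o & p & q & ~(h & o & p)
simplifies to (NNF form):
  False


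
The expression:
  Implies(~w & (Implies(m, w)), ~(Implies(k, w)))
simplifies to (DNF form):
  k | m | w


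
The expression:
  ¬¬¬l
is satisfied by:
  {l: False}


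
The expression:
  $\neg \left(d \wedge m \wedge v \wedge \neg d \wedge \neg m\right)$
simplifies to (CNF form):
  $\text{True}$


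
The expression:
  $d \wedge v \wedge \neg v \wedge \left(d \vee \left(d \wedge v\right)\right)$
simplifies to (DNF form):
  $\text{False}$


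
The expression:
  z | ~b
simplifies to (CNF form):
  z | ~b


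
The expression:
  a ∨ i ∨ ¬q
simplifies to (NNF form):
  a ∨ i ∨ ¬q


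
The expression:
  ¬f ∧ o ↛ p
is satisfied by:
  {o: True, p: False, f: False}


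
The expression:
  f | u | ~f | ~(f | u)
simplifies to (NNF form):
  True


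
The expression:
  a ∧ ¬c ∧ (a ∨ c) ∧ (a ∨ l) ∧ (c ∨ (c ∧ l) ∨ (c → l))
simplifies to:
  a ∧ ¬c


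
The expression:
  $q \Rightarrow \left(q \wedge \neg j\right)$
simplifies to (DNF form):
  $\neg j \vee \neg q$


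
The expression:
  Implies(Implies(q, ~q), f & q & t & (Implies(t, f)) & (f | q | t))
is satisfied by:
  {q: True}


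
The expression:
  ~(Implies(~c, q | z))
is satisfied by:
  {q: False, z: False, c: False}


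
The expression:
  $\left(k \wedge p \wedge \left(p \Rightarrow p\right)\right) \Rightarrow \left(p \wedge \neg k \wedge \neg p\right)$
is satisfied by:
  {p: False, k: False}
  {k: True, p: False}
  {p: True, k: False}


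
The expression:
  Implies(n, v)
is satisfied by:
  {v: True, n: False}
  {n: False, v: False}
  {n: True, v: True}


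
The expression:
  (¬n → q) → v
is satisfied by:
  {v: True, q: False, n: False}
  {n: True, v: True, q: False}
  {v: True, q: True, n: False}
  {n: True, v: True, q: True}
  {n: False, q: False, v: False}


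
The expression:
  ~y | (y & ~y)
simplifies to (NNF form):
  ~y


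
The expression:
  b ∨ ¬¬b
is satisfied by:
  {b: True}


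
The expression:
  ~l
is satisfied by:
  {l: False}


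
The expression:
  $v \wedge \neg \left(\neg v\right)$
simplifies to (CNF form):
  $v$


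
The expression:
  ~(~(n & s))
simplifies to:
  n & s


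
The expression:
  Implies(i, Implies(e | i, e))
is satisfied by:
  {e: True, i: False}
  {i: False, e: False}
  {i: True, e: True}


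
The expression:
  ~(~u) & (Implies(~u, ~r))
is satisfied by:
  {u: True}


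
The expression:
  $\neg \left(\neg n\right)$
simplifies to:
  $n$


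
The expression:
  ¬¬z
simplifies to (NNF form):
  z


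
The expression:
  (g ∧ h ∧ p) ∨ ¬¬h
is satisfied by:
  {h: True}


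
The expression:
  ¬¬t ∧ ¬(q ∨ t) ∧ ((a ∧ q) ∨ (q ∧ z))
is never true.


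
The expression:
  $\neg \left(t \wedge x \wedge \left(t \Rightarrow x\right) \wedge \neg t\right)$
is always true.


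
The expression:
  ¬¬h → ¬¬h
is always true.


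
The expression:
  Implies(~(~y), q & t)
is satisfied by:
  {t: True, q: True, y: False}
  {t: True, q: False, y: False}
  {q: True, t: False, y: False}
  {t: False, q: False, y: False}
  {y: True, t: True, q: True}


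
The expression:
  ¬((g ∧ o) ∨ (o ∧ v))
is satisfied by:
  {g: False, o: False, v: False}
  {v: True, g: False, o: False}
  {g: True, v: False, o: False}
  {v: True, g: True, o: False}
  {o: True, v: False, g: False}


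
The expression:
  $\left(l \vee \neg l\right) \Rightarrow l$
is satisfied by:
  {l: True}


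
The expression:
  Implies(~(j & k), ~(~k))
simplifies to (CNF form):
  k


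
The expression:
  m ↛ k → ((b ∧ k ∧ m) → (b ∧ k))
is always true.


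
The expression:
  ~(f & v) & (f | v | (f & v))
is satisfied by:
  {v: True, f: False}
  {f: True, v: False}


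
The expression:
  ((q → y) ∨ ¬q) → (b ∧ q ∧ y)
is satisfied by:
  {b: True, q: True, y: False}
  {q: True, y: False, b: False}
  {b: True, y: True, q: True}


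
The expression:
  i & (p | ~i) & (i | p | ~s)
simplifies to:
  i & p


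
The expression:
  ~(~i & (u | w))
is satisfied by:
  {i: True, u: False, w: False}
  {i: True, w: True, u: False}
  {i: True, u: True, w: False}
  {i: True, w: True, u: True}
  {w: False, u: False, i: False}


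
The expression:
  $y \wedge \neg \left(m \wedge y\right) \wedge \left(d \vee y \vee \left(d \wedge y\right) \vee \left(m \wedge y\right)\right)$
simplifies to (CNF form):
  $y \wedge \neg m$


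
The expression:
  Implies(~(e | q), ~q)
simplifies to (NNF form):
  True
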